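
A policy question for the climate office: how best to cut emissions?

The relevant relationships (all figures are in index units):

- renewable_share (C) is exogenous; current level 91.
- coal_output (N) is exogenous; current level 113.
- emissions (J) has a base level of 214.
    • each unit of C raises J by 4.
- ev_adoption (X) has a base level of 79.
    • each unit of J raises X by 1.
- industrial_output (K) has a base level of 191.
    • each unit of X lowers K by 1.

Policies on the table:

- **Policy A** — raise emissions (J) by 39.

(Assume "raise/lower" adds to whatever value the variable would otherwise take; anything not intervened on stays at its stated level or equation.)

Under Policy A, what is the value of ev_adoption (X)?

696

Policy A (J + 39):
  C = 91
  J = 214 + 4·91 (+39 from intervention) = 617
  X = 79 + 617 = 696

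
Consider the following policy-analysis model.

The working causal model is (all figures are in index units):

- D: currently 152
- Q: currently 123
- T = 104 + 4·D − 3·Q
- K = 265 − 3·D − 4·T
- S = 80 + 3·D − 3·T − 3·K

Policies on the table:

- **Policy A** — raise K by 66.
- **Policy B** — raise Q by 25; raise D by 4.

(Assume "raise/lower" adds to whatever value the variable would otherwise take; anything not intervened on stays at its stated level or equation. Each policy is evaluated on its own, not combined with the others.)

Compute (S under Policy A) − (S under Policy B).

Policy A (K + 66):
  D = 152
  Q = 123
  T = 104 + 4·152 − 3·123 = 343
  K = 265 − 3·152 − 4·343 (+66 from intervention) = -1497
  S = 80 + 3·152 − 3·343 − 3·(-1497) = 3998
Policy B (Q + 25, D + 4):
  D = 152 + 4 = 156
  Q = 123 + 25 = 148
  T = 104 + 4·156 − 3·148 = 284
  K = 265 − 3·156 − 4·284 = -1339
  S = 80 + 3·156 − 3·284 − 3·(-1339) = 3713
S: 3998 − 3713 = 285

285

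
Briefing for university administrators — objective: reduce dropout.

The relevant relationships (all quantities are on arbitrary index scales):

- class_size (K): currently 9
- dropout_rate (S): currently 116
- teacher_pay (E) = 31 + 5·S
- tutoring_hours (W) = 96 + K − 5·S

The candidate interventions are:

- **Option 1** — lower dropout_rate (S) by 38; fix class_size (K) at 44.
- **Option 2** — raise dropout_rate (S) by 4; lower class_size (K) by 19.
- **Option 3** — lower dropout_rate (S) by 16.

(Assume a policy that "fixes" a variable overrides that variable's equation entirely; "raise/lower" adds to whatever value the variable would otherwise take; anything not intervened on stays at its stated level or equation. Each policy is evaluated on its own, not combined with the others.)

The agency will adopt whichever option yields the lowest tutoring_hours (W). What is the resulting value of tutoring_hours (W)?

Option 1 (S − 38, K := 44):
  K = 44
  S = 116 − 38 = 78
  W = 96 + 44 − 5·78 = -250
Option 2 (S + 4, K − 19):
  K = 9 − 19 = -10
  S = 116 + 4 = 120
  W = 96 + (-10) − 5·120 = -514
Option 3 (S − 16):
  K = 9
  S = 116 − 16 = 100
  W = 96 + 9 − 5·100 = -395
Comparing — Option 1: W=-250, Option 2: W=-514, Option 3: W=-395. Lowest is -514 (Option 2).

-514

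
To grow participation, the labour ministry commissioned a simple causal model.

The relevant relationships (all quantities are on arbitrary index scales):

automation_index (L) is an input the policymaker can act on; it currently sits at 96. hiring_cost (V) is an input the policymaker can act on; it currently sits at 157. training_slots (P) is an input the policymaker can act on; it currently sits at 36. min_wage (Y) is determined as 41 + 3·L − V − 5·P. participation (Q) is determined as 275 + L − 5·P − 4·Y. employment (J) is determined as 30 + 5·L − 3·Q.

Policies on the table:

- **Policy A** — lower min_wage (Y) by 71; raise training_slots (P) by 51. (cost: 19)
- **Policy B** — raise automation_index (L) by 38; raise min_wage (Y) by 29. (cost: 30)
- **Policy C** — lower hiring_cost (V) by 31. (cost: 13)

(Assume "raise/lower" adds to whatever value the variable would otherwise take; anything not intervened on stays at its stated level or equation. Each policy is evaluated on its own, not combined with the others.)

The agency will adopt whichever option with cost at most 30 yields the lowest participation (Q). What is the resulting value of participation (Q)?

Policy A (Y − 71, P + 51):
  L = 96
  V = 157
  P = 36 + 51 = 87
  Y = 41 + 3·96 − 157 − 5·87 (−71 from intervention) = -334
  Q = 275 + 96 − 5·87 − 4·(-334) = 1272
Policy B (L + 38, Y + 29):
  L = 96 + 38 = 134
  V = 157
  P = 36
  Y = 41 + 3·134 − 157 − 5·36 (+29 from intervention) = 135
  Q = 275 + 134 − 5·36 − 4·135 = -311
Policy C (V − 31):
  L = 96
  V = 157 − 31 = 126
  P = 36
  Y = 41 + 3·96 − 126 − 5·36 = 23
  Q = 275 + 96 − 5·36 − 4·23 = 99
Comparing — Policy A: Q=1272, Policy B: Q=-311, Policy C: Q=99. Lowest is -311 (Policy B).

-311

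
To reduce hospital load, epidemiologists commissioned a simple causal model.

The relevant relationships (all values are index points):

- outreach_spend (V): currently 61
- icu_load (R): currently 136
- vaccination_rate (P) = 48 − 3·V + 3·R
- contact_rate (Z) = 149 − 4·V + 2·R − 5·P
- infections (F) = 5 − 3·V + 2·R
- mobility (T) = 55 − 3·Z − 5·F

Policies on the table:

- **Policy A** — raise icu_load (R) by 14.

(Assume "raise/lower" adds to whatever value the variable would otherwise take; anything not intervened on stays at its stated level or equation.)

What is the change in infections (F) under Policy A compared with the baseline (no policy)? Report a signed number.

Baseline:
  V = 61
  R = 136
  F = 5 − 3·61 + 2·136 = 94
Policy A (R + 14):
  V = 61
  R = 136 + 14 = 150
  F = 5 − 3·61 + 2·150 = 122
Change in F: 122 − 94 = 28

28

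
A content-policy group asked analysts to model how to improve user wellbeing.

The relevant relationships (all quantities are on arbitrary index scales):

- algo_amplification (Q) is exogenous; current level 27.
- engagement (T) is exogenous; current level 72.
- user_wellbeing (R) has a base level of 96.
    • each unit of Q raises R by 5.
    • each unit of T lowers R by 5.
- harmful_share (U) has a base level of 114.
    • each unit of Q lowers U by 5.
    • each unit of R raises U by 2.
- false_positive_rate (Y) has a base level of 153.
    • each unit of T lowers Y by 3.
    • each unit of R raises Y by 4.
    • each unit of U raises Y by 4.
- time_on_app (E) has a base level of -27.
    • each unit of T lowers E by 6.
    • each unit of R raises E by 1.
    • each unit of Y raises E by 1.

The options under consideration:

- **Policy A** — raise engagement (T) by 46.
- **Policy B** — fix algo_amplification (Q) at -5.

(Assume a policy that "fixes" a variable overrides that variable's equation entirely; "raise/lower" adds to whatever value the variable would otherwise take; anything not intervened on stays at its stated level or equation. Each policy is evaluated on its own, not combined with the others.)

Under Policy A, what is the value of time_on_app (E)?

Policy A (T + 46):
  Q = 27
  T = 72 + 46 = 118
  R = 96 + 5·27 − 5·118 = -359
  U = 114 − 5·27 + 2·(-359) = -739
  Y = 153 − 3·118 + 4·(-359) + 4·(-739) = -4593
  E = -27 − 6·118 + (-359) + (-4593) = -5687

-5687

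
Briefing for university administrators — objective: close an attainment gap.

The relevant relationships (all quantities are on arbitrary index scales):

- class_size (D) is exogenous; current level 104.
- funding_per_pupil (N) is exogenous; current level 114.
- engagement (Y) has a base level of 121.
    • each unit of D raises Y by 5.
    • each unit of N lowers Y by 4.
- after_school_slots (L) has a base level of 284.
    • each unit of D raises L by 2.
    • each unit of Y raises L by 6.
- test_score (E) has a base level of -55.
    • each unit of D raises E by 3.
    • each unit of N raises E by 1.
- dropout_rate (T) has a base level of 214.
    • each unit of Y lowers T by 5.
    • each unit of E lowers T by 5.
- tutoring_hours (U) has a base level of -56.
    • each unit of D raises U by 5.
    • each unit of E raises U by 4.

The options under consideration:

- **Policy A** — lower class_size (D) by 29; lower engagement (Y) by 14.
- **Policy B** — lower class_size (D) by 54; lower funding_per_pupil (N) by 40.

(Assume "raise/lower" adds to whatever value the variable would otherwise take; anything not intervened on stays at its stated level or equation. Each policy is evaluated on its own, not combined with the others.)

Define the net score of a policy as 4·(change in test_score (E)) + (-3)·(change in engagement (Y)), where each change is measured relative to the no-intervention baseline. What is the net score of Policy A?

Baseline:
  D = 104
  N = 114
  Y = 121 + 5·104 − 4·114 = 185
  E = -55 + 3·104 + 114 = 371
Policy A (D − 29, Y − 14):
  D = 104 − 29 = 75
  N = 114
  Y = 121 + 5·75 − 4·114 (−14 from intervention) = 26
  E = -55 + 3·75 + 114 = 284
ΔE = 284 − 371 = -87; ΔY = 26 − 185 = -159
Score = 4·(-87) + (-3)·(-159) = 129

129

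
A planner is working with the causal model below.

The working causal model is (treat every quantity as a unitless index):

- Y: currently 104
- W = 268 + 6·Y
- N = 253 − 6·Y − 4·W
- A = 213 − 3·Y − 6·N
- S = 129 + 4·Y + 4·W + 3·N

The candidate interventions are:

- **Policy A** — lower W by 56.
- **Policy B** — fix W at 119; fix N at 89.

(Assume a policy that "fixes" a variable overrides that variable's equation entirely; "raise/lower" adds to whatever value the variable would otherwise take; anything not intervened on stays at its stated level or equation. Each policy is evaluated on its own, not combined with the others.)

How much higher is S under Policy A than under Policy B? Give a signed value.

Policy A (W − 56):
  Y = 104
  W = 268 + 6·104 (−56 from intervention) = 836
  N = 253 − 6·104 − 4·836 = -3715
  S = 129 + 4·104 + 4·836 + 3·(-3715) = -7256
Policy B (W := 119, N := 89):
  Y = 104
  W = 119
  N = 89
  S = 129 + 4·104 + 4·119 + 3·89 = 1288
S: -7256 − 1288 = -8544

-8544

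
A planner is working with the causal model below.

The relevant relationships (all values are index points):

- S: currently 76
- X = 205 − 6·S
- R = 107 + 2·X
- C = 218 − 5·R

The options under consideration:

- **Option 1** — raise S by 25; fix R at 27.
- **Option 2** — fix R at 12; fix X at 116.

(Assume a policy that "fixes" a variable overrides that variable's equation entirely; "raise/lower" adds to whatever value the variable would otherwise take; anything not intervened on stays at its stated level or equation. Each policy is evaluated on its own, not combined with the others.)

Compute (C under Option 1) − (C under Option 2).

Option 1 (S + 25, R := 27):
  S = 76 + 25 = 101
  X = 205 − 6·101 = -401
  R = 27
  C = 218 − 5·27 = 83
Option 2 (R := 12, X := 116):
  S = 76
  X = 116
  R = 12
  C = 218 − 5·12 = 158
C: 83 − 158 = -75

-75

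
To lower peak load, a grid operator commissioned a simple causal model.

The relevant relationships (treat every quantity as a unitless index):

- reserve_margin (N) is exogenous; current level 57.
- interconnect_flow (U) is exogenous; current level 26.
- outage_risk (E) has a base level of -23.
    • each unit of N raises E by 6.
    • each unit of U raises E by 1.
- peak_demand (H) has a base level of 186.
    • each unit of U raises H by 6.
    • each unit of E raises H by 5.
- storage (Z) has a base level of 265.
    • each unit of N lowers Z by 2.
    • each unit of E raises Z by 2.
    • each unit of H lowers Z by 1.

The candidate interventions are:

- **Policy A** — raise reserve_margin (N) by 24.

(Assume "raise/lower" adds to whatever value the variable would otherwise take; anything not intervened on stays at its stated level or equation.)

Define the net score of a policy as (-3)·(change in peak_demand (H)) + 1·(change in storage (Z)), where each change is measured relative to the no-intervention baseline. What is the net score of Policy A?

Baseline:
  N = 57
  U = 26
  E = -23 + 6·57 + 26 = 345
  H = 186 + 6·26 + 5·345 = 2067
  Z = 265 − 2·57 + 2·345 − 2067 = -1226
Policy A (N + 24):
  N = 57 + 24 = 81
  U = 26
  E = -23 + 6·81 + 26 = 489
  H = 186 + 6·26 + 5·489 = 2787
  Z = 265 − 2·81 + 2·489 − 2787 = -1706
ΔH = 2787 − 2067 = 720; ΔZ = -1706 − (-1226) = -480
Score = (-3)·720 + 1·(-480) = -2640

-2640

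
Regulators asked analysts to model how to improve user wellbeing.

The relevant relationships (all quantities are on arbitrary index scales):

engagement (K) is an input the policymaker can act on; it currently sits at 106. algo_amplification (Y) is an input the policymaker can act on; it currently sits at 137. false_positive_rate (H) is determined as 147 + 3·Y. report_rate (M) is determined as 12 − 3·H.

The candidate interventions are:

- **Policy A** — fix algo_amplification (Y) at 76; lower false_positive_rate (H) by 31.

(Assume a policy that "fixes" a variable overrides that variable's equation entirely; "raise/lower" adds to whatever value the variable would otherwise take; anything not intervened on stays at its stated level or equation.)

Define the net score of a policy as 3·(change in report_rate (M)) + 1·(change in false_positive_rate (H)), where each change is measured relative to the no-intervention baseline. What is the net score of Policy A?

1712

Baseline:
  Y = 137
  H = 147 + 3·137 = 558
  M = 12 − 3·558 = -1662
Policy A (Y := 76, H − 31):
  Y = 76
  H = 147 + 3·76 (−31 from intervention) = 344
  M = 12 − 3·344 = -1020
ΔM = -1020 − (-1662) = 642; ΔH = 344 − 558 = -214
Score = 3·642 + 1·(-214) = 1712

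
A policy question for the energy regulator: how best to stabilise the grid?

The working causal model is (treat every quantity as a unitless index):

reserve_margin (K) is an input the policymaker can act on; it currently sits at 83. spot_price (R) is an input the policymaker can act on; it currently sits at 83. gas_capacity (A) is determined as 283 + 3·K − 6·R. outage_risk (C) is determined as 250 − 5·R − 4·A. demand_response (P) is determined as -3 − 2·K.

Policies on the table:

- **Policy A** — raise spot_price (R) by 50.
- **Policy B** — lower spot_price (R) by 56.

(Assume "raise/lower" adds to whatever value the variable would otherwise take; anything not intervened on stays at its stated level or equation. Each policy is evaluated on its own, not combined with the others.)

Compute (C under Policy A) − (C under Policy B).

Policy A (R + 50):
  K = 83
  R = 83 + 50 = 133
  A = 283 + 3·83 − 6·133 = -266
  C = 250 − 5·133 − 4·(-266) = 649
Policy B (R − 56):
  K = 83
  R = 83 − 56 = 27
  A = 283 + 3·83 − 6·27 = 370
  C = 250 − 5·27 − 4·370 = -1365
C: 649 − (-1365) = 2014

2014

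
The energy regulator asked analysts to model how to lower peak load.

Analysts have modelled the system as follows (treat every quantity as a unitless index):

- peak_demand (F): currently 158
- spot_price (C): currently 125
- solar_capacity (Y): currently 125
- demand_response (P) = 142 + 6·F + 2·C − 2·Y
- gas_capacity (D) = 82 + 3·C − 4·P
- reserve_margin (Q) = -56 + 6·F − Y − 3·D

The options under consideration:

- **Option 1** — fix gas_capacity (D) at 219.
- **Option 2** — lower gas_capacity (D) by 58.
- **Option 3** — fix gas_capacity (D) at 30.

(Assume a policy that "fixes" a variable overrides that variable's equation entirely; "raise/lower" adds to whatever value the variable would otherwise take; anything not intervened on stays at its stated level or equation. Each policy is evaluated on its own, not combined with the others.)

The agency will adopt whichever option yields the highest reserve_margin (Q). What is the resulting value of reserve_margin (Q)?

12650

Option 1 (D := 219):
  F = 158
  C = 125
  Y = 125
  P = 142 + 6·158 + 2·125 − 2·125 = 1090
  D = 219
  Q = -56 + 6·158 − 125 − 3·219 = 110
Option 2 (D − 58):
  F = 158
  C = 125
  Y = 125
  P = 142 + 6·158 + 2·125 − 2·125 = 1090
  D = 82 + 3·125 − 4·1090 (−58 from intervention) = -3961
  Q = -56 + 6·158 − 125 − 3·(-3961) = 12650
Option 3 (D := 30):
  F = 158
  C = 125
  Y = 125
  P = 142 + 6·158 + 2·125 − 2·125 = 1090
  D = 30
  Q = -56 + 6·158 − 125 − 3·30 = 677
Comparing — Option 1: Q=110, Option 2: Q=12650, Option 3: Q=677. Highest is 12650 (Option 2).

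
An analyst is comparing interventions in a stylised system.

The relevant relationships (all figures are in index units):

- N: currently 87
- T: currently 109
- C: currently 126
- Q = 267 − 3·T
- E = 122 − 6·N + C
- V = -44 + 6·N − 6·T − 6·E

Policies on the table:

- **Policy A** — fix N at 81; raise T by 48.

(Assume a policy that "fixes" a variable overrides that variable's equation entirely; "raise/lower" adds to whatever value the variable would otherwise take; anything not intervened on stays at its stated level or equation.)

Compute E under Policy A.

Policy A (N := 81, T + 48):
  N = 81
  C = 126
  E = 122 − 6·81 + 126 = -238

-238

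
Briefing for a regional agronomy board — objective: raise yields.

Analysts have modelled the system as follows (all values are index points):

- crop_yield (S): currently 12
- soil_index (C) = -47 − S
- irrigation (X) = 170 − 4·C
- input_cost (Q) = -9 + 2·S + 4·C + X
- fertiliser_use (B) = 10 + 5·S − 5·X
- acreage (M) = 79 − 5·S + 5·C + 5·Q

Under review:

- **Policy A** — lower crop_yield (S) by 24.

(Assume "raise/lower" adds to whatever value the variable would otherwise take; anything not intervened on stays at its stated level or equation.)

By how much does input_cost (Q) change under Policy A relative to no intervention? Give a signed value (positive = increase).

Baseline:
  S = 12
  C = -47 − 12 = -59
  X = 170 − 4·(-59) = 406
  Q = -9 + 2·12 + 4·(-59) + 406 = 185
Policy A (S − 24):
  S = 12 − 24 = -12
  C = -47 − (-12) = -35
  X = 170 − 4·(-35) = 310
  Q = -9 + 2·(-12) + 4·(-35) + 310 = 137
Change in Q: 137 − 185 = -48

-48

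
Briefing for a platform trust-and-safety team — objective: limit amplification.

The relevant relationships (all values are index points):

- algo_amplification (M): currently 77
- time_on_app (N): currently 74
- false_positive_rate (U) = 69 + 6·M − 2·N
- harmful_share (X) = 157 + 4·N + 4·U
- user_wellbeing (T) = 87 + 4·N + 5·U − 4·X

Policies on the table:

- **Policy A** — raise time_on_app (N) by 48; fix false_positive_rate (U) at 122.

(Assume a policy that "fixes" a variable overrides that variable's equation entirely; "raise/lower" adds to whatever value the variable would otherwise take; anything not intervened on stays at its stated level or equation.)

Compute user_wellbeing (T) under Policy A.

Policy A (N + 48, U := 122):
  M = 77
  N = 74 + 48 = 122
  U = 122
  X = 157 + 4·122 + 4·122 = 1133
  T = 87 + 4·122 + 5·122 − 4·1133 = -3347

-3347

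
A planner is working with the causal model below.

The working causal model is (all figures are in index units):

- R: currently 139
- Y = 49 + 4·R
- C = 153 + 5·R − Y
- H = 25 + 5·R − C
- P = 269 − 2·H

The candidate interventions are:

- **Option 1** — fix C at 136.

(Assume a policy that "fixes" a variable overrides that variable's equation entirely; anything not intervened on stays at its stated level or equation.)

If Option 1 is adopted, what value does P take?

-899

Option 1 (C := 136):
  R = 139
  Y = 49 + 4·139 = 605
  C = 136
  H = 25 + 5·139 − 136 = 584
  P = 269 − 2·584 = -899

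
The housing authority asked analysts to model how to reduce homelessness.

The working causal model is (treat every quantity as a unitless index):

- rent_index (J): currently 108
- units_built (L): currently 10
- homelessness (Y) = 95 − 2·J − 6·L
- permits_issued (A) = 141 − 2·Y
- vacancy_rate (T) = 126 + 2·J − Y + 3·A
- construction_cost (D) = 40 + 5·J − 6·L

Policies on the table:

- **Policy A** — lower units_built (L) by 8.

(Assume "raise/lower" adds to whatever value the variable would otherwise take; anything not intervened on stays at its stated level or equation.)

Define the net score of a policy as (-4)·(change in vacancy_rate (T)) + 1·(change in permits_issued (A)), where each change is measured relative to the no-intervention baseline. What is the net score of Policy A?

1248

Baseline:
  J = 108
  L = 10
  Y = 95 − 2·108 − 6·10 = -181
  A = 141 − 2·(-181) = 503
  T = 126 + 2·108 − (-181) + 3·503 = 2032
Policy A (L − 8):
  J = 108
  L = 10 − 8 = 2
  Y = 95 − 2·108 − 6·2 = -133
  A = 141 − 2·(-133) = 407
  T = 126 + 2·108 − (-133) + 3·407 = 1696
ΔT = 1696 − 2032 = -336; ΔA = 407 − 503 = -96
Score = (-4)·(-336) + 1·(-96) = 1248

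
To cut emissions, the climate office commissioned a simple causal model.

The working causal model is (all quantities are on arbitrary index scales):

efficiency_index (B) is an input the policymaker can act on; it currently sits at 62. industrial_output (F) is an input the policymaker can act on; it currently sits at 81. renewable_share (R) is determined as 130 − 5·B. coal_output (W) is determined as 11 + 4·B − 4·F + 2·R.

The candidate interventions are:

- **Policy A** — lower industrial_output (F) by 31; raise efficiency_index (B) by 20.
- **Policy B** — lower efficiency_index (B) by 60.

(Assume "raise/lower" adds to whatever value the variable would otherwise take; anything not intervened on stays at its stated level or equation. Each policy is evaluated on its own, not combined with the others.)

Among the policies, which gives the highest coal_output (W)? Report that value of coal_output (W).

-65

Policy A (F − 31, B + 20):
  B = 62 + 20 = 82
  F = 81 − 31 = 50
  R = 130 − 5·82 = -280
  W = 11 + 4·82 − 4·50 + 2·(-280) = -421
Policy B (B − 60):
  B = 62 − 60 = 2
  F = 81
  R = 130 − 5·2 = 120
  W = 11 + 4·2 − 4·81 + 2·120 = -65
Comparing — Policy A: W=-421, Policy B: W=-65. Highest is -65 (Policy B).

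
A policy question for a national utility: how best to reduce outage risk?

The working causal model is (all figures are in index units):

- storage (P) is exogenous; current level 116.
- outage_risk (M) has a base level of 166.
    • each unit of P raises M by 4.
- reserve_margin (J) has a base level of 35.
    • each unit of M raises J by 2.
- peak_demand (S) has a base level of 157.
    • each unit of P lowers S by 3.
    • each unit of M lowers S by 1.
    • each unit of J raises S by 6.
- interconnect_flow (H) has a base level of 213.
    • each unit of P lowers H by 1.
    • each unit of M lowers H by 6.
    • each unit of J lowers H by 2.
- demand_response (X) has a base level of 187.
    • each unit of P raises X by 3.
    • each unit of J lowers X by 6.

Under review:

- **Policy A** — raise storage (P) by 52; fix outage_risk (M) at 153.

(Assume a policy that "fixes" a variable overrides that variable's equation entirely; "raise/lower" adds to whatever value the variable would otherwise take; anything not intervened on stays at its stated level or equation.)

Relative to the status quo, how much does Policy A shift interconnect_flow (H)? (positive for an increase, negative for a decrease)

Baseline:
  P = 116
  M = 166 + 4·116 = 630
  J = 35 + 2·630 = 1295
  H = 213 − 116 − 6·630 − 2·1295 = -6273
Policy A (P + 52, M := 153):
  P = 116 + 52 = 168
  M = 153
  J = 35 + 2·153 = 341
  H = 213 − 168 − 6·153 − 2·341 = -1555
Change in H: -1555 − (-6273) = 4718

4718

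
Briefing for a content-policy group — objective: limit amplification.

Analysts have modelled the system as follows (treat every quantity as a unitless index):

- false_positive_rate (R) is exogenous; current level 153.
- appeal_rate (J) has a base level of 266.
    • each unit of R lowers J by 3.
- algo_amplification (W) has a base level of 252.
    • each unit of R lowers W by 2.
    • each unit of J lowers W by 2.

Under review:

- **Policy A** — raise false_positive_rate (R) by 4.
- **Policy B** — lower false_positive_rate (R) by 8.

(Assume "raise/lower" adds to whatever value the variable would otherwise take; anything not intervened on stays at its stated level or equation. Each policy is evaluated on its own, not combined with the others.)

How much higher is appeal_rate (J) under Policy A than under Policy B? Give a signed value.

-36

Policy A (R + 4):
  R = 153 + 4 = 157
  J = 266 − 3·157 = -205
Policy B (R − 8):
  R = 153 − 8 = 145
  J = 266 − 3·145 = -169
J: -205 − (-169) = -36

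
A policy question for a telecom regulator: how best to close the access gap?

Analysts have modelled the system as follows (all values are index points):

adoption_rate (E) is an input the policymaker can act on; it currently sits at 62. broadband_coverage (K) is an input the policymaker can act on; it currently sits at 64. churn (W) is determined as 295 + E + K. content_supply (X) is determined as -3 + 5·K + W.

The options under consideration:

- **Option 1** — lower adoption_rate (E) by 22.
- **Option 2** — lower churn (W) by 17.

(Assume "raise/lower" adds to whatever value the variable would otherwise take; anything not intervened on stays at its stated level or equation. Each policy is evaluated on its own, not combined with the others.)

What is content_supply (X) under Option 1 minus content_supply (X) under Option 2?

-5

Option 1 (E − 22):
  E = 62 − 22 = 40
  K = 64
  W = 295 + 40 + 64 = 399
  X = -3 + 5·64 + 399 = 716
Option 2 (W − 17):
  E = 62
  K = 64
  W = 295 + 62 + 64 (−17 from intervention) = 404
  X = -3 + 5·64 + 404 = 721
X: 716 − 721 = -5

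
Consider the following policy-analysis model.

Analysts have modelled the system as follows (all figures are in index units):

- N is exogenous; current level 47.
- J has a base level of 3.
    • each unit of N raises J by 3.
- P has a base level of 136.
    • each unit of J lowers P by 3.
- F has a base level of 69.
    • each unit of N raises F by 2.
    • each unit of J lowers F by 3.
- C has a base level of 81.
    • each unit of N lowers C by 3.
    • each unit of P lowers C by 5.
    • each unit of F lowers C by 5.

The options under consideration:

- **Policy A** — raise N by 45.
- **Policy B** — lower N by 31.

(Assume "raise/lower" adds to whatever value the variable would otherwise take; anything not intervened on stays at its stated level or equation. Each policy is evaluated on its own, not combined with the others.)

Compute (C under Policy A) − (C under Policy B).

Policy A (N + 45):
  N = 47 + 45 = 92
  J = 3 + 3·92 = 279
  P = 136 − 3·279 = -701
  F = 69 + 2·92 − 3·279 = -584
  C = 81 − 3·92 − 5·(-701) − 5·(-584) = 6230
Policy B (N − 31):
  N = 47 − 31 = 16
  J = 3 + 3·16 = 51
  P = 136 − 3·51 = -17
  F = 69 + 2·16 − 3·51 = -52
  C = 81 − 3·16 − 5·(-17) − 5·(-52) = 378
C: 6230 − 378 = 5852

5852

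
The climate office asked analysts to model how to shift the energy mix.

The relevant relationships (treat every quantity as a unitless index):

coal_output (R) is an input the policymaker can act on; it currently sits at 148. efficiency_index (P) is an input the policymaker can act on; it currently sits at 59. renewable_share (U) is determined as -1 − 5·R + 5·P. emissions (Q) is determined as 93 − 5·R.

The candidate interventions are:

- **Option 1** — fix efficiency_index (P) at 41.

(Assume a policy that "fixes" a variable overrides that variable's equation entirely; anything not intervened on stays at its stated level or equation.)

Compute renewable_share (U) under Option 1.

Option 1 (P := 41):
  R = 148
  P = 41
  U = -1 − 5·148 + 5·41 = -536

-536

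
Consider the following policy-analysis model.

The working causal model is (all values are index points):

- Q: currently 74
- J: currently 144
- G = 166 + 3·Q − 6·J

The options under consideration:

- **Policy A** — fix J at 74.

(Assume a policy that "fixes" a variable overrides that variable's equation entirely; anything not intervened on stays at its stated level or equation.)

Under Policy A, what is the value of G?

Policy A (J := 74):
  Q = 74
  J = 74
  G = 166 + 3·74 − 6·74 = -56

-56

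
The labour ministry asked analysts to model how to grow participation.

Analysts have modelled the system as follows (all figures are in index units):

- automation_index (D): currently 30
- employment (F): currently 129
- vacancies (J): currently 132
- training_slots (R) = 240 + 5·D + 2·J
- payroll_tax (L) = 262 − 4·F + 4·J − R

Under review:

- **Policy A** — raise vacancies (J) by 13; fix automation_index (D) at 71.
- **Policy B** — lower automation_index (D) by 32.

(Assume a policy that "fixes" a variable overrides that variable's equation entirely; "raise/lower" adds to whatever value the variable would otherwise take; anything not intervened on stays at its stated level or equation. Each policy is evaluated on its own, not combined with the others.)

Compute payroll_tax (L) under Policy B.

Policy B (D − 32):
  D = 30 − 32 = -2
  F = 129
  J = 132
  R = 240 + 5·(-2) + 2·132 = 494
  L = 262 − 4·129 + 4·132 − 494 = -220

-220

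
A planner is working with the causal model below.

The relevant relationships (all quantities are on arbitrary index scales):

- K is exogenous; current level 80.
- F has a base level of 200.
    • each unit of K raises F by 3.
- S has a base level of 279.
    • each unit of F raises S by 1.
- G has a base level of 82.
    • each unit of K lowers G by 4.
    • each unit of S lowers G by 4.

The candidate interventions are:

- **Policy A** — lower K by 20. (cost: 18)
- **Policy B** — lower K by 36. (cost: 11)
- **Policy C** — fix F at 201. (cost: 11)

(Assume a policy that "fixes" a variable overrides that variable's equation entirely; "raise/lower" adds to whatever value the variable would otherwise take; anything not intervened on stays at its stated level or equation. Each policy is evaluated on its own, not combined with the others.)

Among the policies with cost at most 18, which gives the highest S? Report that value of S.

659

Policy A (K − 20):
  K = 80 − 20 = 60
  F = 200 + 3·60 = 380
  S = 279 + 380 = 659
Policy B (K − 36):
  K = 80 − 36 = 44
  F = 200 + 3·44 = 332
  S = 279 + 332 = 611
Policy C (F := 201):
  K = 80
  F = 201
  S = 279 + 201 = 480
Comparing — Policy A: S=659, Policy B: S=611, Policy C: S=480. Highest is 659 (Policy A).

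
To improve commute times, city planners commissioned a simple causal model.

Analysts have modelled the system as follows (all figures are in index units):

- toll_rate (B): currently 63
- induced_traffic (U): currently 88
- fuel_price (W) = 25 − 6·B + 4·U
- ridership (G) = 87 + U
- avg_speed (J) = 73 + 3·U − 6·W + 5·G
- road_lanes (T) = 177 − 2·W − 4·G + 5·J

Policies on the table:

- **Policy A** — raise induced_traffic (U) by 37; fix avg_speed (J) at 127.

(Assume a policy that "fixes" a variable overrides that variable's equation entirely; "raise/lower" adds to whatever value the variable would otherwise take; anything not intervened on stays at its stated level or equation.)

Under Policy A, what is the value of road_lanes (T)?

Policy A (U + 37, J := 127):
  B = 63
  U = 88 + 37 = 125
  W = 25 − 6·63 + 4·125 = 147
  G = 87 + 125 = 212
  J = 127
  T = 177 − 2·147 − 4·212 + 5·127 = -330

-330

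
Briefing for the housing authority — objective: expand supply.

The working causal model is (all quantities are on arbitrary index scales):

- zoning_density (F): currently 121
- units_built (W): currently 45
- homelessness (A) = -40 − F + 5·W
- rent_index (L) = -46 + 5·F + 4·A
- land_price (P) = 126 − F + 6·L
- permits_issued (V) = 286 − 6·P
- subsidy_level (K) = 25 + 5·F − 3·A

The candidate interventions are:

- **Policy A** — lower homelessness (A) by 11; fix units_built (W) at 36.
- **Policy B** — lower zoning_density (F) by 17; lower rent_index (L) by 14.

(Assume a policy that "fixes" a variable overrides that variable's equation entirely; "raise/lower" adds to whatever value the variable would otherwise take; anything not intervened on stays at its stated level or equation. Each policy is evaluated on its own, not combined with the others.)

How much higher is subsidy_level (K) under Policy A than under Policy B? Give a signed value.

Policy A (A − 11, W := 36):
  F = 121
  W = 36
  A = -40 − 121 + 5·36 (−11 from intervention) = 8
  K = 25 + 5·121 − 3·8 = 606
Policy B (F − 17, L − 14):
  F = 121 − 17 = 104
  W = 45
  A = -40 − 104 + 5·45 = 81
  K = 25 + 5·104 − 3·81 = 302
K: 606 − 302 = 304

304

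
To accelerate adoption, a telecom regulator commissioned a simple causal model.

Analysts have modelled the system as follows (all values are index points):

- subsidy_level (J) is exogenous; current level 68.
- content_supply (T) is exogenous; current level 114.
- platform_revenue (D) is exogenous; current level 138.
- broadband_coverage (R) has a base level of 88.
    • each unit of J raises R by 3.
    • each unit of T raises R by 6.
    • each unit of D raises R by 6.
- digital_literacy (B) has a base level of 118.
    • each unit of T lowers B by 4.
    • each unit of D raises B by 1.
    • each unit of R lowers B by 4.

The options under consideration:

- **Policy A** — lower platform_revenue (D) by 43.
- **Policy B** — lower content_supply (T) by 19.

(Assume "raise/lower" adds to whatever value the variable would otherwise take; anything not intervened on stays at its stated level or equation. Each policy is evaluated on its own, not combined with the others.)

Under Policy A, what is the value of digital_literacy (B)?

-6427

Policy A (D − 43):
  J = 68
  T = 114
  D = 138 − 43 = 95
  R = 88 + 3·68 + 6·114 + 6·95 = 1546
  B = 118 − 4·114 + 95 − 4·1546 = -6427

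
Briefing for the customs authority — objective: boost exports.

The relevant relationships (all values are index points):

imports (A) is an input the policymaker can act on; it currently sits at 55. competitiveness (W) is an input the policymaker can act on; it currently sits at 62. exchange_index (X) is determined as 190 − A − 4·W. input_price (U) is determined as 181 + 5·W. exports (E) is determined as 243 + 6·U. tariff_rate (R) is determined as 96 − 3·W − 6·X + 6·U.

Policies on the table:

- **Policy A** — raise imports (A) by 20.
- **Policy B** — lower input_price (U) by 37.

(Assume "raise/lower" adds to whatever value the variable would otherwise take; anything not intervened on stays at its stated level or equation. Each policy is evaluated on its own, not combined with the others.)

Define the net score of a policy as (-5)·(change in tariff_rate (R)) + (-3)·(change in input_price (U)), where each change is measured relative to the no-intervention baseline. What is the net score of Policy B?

Baseline:
  A = 55
  W = 62
  X = 190 − 55 − 4·62 = -113
  U = 181 + 5·62 = 491
  R = 96 − 3·62 − 6·(-113) + 6·491 = 3534
Policy B (U − 37):
  A = 55
  W = 62
  X = 190 − 55 − 4·62 = -113
  U = 181 + 5·62 (−37 from intervention) = 454
  R = 96 − 3·62 − 6·(-113) + 6·454 = 3312
ΔR = 3312 − 3534 = -222; ΔU = 454 − 491 = -37
Score = (-5)·(-222) + (-3)·(-37) = 1221

1221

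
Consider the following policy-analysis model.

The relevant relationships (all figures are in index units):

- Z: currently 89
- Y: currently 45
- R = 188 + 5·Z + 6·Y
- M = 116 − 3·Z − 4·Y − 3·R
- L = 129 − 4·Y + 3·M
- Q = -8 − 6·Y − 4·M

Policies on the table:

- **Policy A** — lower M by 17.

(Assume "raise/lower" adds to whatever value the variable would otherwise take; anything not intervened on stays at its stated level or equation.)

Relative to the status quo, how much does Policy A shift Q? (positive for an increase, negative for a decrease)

Baseline:
  Z = 89
  Y = 45
  R = 188 + 5·89 + 6·45 = 903
  M = 116 − 3·89 − 4·45 − 3·903 = -3040
  Q = -8 − 6·45 − 4·(-3040) = 11882
Policy A (M − 17):
  Z = 89
  Y = 45
  R = 188 + 5·89 + 6·45 = 903
  M = 116 − 3·89 − 4·45 − 3·903 (−17 from intervention) = -3057
  Q = -8 − 6·45 − 4·(-3057) = 11950
Change in Q: 11950 − 11882 = 68

68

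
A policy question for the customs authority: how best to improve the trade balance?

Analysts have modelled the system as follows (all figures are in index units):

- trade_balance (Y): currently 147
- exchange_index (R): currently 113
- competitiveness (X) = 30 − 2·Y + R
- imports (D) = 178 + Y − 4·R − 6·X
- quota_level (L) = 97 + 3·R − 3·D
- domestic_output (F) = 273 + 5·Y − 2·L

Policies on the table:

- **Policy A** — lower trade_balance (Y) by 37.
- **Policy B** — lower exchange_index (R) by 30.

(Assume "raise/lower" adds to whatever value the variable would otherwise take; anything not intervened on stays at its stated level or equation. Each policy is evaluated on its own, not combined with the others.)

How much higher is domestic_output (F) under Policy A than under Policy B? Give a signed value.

Policy A (Y − 37):
  Y = 147 − 37 = 110
  R = 113
  X = 30 − 2·110 + 113 = -77
  D = 178 + 110 − 4·113 − 6·(-77) = 298
  L = 97 + 3·113 − 3·298 = -458
  F = 273 + 5·110 − 2·(-458) = 1739
Policy B (R − 30):
  Y = 147
  R = 113 − 30 = 83
  X = 30 − 2·147 + 83 = -181
  D = 178 + 147 − 4·83 − 6·(-181) = 1079
  L = 97 + 3·83 − 3·1079 = -2891
  F = 273 + 5·147 − 2·(-2891) = 6790
F: 1739 − 6790 = -5051

-5051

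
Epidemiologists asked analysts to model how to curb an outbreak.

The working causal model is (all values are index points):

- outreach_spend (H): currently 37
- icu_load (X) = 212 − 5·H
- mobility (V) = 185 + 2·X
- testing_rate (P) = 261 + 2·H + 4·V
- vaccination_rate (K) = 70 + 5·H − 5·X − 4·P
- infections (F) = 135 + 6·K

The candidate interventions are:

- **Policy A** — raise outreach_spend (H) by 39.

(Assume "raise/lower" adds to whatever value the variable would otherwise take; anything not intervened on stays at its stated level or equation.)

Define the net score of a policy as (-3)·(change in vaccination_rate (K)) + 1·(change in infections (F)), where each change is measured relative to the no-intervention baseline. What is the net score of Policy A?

21294

Baseline:
  H = 37
  X = 212 − 5·37 = 27
  V = 185 + 2·27 = 239
  P = 261 + 2·37 + 4·239 = 1291
  K = 70 + 5·37 − 5·27 − 4·1291 = -5044
  F = 135 + 6·(-5044) = -30129
Policy A (H + 39):
  H = 37 + 39 = 76
  X = 212 − 5·76 = -168
  V = 185 + 2·(-168) = -151
  P = 261 + 2·76 + 4·(-151) = -191
  K = 70 + 5·76 − 5·(-168) − 4·(-191) = 2054
  F = 135 + 6·2054 = 12459
ΔK = 2054 − (-5044) = 7098; ΔF = 12459 − (-30129) = 42588
Score = (-3)·7098 + 1·42588 = 21294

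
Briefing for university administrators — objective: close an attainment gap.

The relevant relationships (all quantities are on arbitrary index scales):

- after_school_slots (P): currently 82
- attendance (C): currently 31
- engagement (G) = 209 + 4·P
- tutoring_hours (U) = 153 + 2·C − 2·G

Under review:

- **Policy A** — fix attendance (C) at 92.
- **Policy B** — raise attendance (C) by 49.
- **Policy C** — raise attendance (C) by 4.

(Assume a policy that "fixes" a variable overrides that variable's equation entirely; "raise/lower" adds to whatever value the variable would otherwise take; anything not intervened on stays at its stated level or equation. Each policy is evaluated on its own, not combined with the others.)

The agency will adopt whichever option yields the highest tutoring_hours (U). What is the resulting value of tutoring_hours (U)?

-737

Policy A (C := 92):
  P = 82
  C = 92
  G = 209 + 4·82 = 537
  U = 153 + 2·92 − 2·537 = -737
Policy B (C + 49):
  P = 82
  C = 31 + 49 = 80
  G = 209 + 4·82 = 537
  U = 153 + 2·80 − 2·537 = -761
Policy C (C + 4):
  P = 82
  C = 31 + 4 = 35
  G = 209 + 4·82 = 537
  U = 153 + 2·35 − 2·537 = -851
Comparing — Policy A: U=-737, Policy B: U=-761, Policy C: U=-851. Highest is -737 (Policy A).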